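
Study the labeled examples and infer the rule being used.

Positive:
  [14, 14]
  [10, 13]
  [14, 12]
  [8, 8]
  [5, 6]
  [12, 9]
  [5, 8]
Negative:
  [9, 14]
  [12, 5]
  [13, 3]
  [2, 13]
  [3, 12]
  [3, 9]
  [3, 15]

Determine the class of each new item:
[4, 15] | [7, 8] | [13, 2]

The classifier is using: |first − second| ≤ 3.

Negative, Positive, Negative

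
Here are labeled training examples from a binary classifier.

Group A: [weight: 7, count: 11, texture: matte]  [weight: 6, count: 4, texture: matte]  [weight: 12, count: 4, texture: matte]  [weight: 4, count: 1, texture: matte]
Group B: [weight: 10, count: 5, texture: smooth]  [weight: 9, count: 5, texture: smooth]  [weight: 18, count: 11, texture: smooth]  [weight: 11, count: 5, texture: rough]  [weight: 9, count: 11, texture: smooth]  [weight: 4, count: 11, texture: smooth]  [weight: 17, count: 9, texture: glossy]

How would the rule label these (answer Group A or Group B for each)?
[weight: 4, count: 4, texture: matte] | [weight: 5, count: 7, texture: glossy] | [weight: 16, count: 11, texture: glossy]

All 'Group A' examples share one property — texture is matte — and every 'Group B' example lacks it.

Group A, Group B, Group B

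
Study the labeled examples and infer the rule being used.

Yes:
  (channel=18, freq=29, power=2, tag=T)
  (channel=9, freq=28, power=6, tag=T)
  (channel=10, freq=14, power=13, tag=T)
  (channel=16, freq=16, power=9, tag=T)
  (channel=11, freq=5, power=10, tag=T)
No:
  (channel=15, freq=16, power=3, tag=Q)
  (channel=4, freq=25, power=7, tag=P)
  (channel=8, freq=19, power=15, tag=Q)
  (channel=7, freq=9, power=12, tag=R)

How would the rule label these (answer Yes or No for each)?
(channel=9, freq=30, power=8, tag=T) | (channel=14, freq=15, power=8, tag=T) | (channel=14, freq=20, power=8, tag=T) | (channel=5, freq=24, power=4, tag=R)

Yes, Yes, Yes, No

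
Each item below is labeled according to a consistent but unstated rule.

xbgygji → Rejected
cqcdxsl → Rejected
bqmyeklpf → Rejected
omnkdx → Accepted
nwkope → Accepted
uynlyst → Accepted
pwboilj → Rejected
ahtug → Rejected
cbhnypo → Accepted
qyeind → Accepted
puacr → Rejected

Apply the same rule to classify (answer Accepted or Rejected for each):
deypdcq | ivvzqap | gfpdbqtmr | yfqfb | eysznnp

Rejected, Rejected, Rejected, Rejected, Accepted

The common property of the 'Accepted' items is: contains 'n'. No 'Rejected' item has it.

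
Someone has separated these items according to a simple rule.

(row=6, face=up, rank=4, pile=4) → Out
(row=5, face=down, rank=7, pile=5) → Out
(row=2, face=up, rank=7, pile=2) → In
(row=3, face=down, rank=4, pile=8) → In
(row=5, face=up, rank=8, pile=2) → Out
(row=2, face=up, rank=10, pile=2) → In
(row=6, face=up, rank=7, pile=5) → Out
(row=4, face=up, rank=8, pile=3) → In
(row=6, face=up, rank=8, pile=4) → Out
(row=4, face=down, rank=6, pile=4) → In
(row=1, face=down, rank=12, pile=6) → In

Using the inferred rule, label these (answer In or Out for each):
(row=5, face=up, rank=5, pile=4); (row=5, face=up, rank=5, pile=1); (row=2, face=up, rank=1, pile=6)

All 'In' examples share one property — row ≤ 4 — and every 'Out' example lacks it.
Out: (row=5, face=up, rank=5, pile=4), since row = 5.
Out: (row=5, face=up, rank=5, pile=1), since row = 5.
In: (row=2, face=up, rank=1, pile=6), since row = 2.

Out, Out, In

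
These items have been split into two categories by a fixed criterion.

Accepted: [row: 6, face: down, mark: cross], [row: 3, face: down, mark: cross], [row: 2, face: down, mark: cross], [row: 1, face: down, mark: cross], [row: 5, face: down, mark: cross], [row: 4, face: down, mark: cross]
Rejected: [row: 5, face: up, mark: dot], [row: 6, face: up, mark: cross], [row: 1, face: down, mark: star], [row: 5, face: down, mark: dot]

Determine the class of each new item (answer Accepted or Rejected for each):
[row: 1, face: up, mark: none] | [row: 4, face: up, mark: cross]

Rejected, Rejected

The simplest hypothesis consistent with all the labels is: mark is cross AND face is down.
[row: 1, face: up, mark: none]: mark is none, face is up — lacks this property, so Rejected.
[row: 4, face: up, mark: cross]: mark is cross, face is up — lacks this property, so Rejected.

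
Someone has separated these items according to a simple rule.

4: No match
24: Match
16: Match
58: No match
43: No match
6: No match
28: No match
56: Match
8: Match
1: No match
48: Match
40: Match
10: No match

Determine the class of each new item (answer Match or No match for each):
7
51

The simplest hypothesis consistent with all the labels is: multiple of 8.
No match: 7, since 7 = 8·0 + 7. No match: 51, since 51 = 8·6 + 3.

No match, No match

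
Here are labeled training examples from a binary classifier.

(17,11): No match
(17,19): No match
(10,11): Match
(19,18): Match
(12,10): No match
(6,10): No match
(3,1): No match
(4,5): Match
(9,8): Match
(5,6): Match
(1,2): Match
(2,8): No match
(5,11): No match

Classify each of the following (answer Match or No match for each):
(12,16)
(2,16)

The classifier is using: sum is odd.
(12,16): No match (12+16 = 28). (2,16): No match (2+16 = 18).

No match, No match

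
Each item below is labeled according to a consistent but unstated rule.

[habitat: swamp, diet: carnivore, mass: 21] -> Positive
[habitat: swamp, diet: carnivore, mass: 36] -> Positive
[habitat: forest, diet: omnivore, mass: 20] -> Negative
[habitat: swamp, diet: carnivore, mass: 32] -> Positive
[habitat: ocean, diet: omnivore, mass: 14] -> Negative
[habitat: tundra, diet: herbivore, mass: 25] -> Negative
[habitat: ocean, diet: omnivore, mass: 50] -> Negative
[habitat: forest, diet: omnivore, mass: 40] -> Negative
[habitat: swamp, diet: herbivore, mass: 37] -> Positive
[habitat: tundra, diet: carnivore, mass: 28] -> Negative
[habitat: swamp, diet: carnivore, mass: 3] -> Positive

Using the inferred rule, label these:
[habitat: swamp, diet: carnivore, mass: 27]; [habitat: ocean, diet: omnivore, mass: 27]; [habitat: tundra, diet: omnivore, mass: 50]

The common property of the 'Positive' items is: habitat is swamp. No 'Negative' item has it.
[habitat: swamp, diet: carnivore, mass: 27]: habitat is swamp, passes → Positive.
[habitat: ocean, diet: omnivore, mass: 27]: habitat is ocean, fails the rule → Negative.
[habitat: tundra, diet: omnivore, mass: 50]: habitat is tundra, fails the rule → Negative.

Positive, Negative, Negative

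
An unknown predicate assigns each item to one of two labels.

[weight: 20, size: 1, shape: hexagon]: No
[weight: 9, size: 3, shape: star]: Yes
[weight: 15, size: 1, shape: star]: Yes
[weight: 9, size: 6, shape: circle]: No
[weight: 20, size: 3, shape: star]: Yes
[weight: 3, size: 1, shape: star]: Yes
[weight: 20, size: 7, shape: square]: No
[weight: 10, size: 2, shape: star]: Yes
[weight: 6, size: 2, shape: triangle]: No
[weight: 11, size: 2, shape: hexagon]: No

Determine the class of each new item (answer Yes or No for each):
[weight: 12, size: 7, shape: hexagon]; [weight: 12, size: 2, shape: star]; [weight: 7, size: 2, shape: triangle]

All 'Yes' examples share one property — shape is star — and every 'No' example lacks it.
[weight: 12, size: 7, shape: hexagon]: shape is hexagon — lacks this property, so No. [weight: 12, size: 2, shape: star]: shape is star — satisfies this, so Yes. [weight: 7, size: 2, shape: triangle]: shape is triangle — lacks this property, so No.

No, Yes, No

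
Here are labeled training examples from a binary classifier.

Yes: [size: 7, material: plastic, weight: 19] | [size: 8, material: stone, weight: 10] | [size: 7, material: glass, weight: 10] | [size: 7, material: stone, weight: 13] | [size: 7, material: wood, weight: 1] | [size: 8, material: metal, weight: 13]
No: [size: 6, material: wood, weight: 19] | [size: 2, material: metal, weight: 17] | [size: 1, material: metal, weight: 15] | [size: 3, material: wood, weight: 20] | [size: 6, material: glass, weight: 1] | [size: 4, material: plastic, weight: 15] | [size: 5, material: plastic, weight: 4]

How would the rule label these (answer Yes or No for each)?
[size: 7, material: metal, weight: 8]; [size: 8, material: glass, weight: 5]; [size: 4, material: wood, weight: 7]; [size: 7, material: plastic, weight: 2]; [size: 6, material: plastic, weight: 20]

Yes, Yes, No, Yes, No

The distinguishing property — size ≥ 7 — holds for all the 'Yes' cases and none of the 'No' cases.
[size: 7, material: metal, weight: 8] → size = 7 → Yes.
[size: 8, material: glass, weight: 5] → size = 8 → Yes.
[size: 4, material: wood, weight: 7] → size = 4 → No.
[size: 7, material: plastic, weight: 2] → size = 7 → Yes.
[size: 6, material: plastic, weight: 20] → size = 6 → No.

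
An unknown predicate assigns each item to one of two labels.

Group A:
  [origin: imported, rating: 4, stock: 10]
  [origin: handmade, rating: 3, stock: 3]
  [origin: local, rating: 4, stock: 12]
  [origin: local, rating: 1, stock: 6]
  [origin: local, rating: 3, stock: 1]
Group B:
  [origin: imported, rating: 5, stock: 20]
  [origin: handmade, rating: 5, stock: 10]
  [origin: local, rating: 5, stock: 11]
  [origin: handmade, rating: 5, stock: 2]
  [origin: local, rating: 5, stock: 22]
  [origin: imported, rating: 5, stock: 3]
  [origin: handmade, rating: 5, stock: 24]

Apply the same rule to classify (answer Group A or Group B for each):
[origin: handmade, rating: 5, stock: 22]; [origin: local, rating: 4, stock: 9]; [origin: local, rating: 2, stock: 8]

Group B, Group A, Group A

'Group A' ⟺ rating ≤ 4.
[origin: handmade, rating: 5, stock: 22]: Group B (rating = 5).
[origin: local, rating: 4, stock: 9]: Group A (rating = 4).
[origin: local, rating: 2, stock: 8]: Group A (rating = 2).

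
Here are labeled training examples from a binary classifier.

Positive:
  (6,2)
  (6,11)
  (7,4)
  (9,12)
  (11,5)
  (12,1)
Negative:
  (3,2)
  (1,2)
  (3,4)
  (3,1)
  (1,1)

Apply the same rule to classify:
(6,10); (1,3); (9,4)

Positive, Negative, Positive

One predicate separates the groups cleanly: sum ≥ 8.
(6,10) — 6+10 = 16, hence Positive. (1,3) — 1+3 = 4, hence Negative. (9,4) — 9+4 = 13, hence Positive.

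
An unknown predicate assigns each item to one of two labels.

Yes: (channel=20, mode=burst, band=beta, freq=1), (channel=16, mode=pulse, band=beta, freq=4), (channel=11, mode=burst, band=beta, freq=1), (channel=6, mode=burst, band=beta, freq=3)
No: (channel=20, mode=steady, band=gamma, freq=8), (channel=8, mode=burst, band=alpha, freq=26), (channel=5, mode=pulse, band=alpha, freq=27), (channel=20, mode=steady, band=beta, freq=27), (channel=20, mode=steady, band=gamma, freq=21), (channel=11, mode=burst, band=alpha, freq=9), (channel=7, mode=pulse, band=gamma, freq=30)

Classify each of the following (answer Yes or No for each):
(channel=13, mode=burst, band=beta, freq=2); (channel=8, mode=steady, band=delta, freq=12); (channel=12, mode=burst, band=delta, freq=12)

Yes, No, No

The classifier is using: freq ≤ 4.
(channel=13, mode=burst, band=beta, freq=2) → freq = 2 → Yes. (channel=8, mode=steady, band=delta, freq=12) → freq = 12 → No. (channel=12, mode=burst, band=delta, freq=12) → freq = 12 → No.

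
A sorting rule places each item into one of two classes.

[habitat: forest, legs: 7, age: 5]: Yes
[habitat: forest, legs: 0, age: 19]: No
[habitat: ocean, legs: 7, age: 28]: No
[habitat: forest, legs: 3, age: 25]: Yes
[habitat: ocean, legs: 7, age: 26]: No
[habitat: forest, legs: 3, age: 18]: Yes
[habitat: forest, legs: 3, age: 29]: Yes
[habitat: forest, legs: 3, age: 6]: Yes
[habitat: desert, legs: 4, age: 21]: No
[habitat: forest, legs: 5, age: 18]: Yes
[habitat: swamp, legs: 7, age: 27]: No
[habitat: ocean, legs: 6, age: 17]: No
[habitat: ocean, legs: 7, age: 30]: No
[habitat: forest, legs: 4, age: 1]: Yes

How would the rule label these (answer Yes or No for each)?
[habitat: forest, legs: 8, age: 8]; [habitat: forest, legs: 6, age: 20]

Yes, Yes

All 'Yes' examples share one property — habitat is forest AND legs ≥ 3 — and every 'No' example lacks it.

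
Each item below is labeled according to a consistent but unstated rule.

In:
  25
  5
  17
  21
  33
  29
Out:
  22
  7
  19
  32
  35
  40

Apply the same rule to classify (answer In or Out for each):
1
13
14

The simplest hypothesis consistent with all the labels is: ≡ 1 (mod 4).
1: 1 mod 4 = 1 — meets the rule, so In.
13: 13 mod 4 = 1 — meets the rule, so In.
14: 14 mod 4 = 2 — fails this test, so Out.

In, In, Out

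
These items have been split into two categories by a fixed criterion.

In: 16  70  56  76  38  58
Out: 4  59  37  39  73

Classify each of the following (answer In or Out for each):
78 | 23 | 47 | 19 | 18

In, Out, Out, Out, In

The rule appears to be: even AND at least 16.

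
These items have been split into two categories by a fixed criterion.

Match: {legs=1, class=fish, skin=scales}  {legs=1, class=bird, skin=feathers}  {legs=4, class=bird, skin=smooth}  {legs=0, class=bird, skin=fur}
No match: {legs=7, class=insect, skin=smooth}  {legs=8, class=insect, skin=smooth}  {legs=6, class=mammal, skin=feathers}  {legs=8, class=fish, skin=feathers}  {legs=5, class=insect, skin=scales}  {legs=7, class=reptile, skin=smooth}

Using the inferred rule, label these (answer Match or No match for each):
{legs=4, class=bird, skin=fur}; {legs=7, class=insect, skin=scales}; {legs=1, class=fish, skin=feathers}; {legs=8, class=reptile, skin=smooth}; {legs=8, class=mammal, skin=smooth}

Match, No match, Match, No match, No match

'Match' ⟺ legs ≤ 4.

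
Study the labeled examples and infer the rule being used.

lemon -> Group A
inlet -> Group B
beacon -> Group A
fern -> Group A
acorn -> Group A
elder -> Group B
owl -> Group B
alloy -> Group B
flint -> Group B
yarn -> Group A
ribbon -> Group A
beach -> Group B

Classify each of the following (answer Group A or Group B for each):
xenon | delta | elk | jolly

Group A, Group B, Group B, Group B

Checking candidate rules against both groups, what survives is: ends with 'n'.
xenon → ends with 'n' → Group A.
delta → ends with 'a' → Group B.
elk → ends with 'k' → Group B.
jolly → ends with 'y' → Group B.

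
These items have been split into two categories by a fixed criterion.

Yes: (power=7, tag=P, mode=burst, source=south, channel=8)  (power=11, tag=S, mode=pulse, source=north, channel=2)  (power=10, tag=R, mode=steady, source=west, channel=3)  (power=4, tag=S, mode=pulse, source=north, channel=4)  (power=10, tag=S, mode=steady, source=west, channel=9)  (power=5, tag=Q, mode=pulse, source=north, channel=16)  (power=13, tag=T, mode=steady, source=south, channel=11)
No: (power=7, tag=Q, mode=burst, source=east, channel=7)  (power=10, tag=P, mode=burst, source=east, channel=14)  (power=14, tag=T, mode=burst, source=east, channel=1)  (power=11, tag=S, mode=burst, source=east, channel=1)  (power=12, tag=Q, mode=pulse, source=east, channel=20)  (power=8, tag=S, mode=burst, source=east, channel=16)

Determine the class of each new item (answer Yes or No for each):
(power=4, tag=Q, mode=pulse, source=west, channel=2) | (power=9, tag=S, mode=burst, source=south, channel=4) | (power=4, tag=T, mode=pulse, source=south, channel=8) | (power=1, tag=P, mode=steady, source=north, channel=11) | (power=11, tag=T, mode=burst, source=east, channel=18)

Yes, Yes, Yes, Yes, No

Checking candidate rules against both groups, what survives is: source is not east.
(power=4, tag=Q, mode=pulse, source=west, channel=2): Yes (source is west). (power=9, tag=S, mode=burst, source=south, channel=4): Yes (source is south). (power=4, tag=T, mode=pulse, source=south, channel=8): Yes (source is south). (power=1, tag=P, mode=steady, source=north, channel=11): Yes (source is north). (power=11, tag=T, mode=burst, source=east, channel=18): No (source is east).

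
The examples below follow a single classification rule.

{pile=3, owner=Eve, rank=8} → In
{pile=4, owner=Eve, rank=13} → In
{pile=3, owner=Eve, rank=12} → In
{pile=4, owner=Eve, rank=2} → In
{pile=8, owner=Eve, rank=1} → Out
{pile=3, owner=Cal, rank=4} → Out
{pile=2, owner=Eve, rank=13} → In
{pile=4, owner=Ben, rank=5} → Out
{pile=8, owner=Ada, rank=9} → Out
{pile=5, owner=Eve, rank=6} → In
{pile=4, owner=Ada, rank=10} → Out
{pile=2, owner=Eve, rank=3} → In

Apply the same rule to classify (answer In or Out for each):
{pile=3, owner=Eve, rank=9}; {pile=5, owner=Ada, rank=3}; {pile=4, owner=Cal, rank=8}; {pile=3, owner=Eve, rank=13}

In, Out, Out, In

The rule appears to be: owner is Eve AND pile ≤ 5.
{pile=3, owner=Eve, rank=9}: In (owner is Eve, pile = 3). {pile=5, owner=Ada, rank=3}: Out (owner is Ada, pile = 5). {pile=4, owner=Cal, rank=8}: Out (owner is Cal, pile = 4). {pile=3, owner=Eve, rank=13}: In (owner is Eve, pile = 3).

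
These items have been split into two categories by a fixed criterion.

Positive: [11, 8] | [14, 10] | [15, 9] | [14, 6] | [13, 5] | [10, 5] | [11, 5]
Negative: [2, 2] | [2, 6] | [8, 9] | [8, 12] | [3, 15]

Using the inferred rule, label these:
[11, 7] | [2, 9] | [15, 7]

Positive, Negative, Positive

The classifier is using: first > second.
[11, 7] — 11 > 7, hence Positive. [2, 9] — 2 < 9, hence Negative. [15, 7] — 15 > 7, hence Positive.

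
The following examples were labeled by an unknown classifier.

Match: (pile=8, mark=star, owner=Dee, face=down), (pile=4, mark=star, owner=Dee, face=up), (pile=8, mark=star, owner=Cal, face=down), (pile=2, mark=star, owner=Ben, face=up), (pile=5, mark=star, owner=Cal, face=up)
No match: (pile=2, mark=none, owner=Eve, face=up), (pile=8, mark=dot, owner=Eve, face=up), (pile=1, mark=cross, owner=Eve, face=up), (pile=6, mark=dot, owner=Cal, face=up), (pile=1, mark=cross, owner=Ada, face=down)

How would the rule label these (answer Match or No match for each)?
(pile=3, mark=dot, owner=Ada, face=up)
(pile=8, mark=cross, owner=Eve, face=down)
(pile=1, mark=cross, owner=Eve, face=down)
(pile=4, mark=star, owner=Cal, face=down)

The rule appears to be: mark is star.
(pile=3, mark=dot, owner=Ada, face=up): mark is dot — doesn't qualify, so No match. (pile=8, mark=cross, owner=Eve, face=down): mark is cross — doesn't qualify, so No match. (pile=1, mark=cross, owner=Eve, face=down): mark is cross — doesn't qualify, so No match. (pile=4, mark=star, owner=Cal, face=down): mark is star — passes, so Match.

No match, No match, No match, Match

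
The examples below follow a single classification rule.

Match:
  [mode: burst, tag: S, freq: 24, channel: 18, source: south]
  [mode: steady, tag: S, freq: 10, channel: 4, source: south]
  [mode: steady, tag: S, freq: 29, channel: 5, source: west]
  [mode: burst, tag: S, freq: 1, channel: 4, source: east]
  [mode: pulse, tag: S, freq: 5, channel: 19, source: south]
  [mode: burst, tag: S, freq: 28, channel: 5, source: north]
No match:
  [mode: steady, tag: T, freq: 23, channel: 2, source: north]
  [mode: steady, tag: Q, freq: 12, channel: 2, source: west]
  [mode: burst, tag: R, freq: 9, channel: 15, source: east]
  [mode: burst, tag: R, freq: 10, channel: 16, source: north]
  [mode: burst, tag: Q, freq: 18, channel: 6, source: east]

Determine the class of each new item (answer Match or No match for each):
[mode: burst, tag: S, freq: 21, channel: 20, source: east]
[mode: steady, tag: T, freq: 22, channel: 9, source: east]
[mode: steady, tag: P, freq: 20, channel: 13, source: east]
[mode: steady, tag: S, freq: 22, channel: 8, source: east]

Comparing the two groups points to one rule — tag is S.
[mode: burst, tag: S, freq: 21, channel: 20, source: east] → tag is S → Match.
[mode: steady, tag: T, freq: 22, channel: 9, source: east] → tag is T → No match.
[mode: steady, tag: P, freq: 20, channel: 13, source: east] → tag is P → No match.
[mode: steady, tag: S, freq: 22, channel: 8, source: east] → tag is S → Match.

Match, No match, No match, Match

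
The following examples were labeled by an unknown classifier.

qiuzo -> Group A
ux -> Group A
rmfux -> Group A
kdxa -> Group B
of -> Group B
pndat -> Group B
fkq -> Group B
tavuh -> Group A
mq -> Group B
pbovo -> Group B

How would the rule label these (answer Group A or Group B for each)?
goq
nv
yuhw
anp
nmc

Group B, Group B, Group A, Group B, Group B

Checking candidate rules against both groups, what survives is: contains 'u'.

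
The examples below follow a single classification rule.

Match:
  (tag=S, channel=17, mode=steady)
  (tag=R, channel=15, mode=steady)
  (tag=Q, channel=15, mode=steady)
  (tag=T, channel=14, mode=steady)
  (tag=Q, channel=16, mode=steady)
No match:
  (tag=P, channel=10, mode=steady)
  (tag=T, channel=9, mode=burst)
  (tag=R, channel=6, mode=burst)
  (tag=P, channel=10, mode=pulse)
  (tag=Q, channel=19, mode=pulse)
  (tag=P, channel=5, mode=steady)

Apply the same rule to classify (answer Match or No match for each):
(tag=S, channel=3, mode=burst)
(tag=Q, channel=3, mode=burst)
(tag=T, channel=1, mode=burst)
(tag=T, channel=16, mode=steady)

No match, No match, No match, Match

Rule: mode is steady AND channel ≥ 14. This holds for each 'Match' example and fails for each 'No match' one.
(tag=S, channel=3, mode=burst) — mode is burst, channel = 3, hence No match. (tag=Q, channel=3, mode=burst) — mode is burst, channel = 3, hence No match. (tag=T, channel=1, mode=burst) — mode is burst, channel = 1, hence No match. (tag=T, channel=16, mode=steady) — mode is steady, channel = 16, hence Match.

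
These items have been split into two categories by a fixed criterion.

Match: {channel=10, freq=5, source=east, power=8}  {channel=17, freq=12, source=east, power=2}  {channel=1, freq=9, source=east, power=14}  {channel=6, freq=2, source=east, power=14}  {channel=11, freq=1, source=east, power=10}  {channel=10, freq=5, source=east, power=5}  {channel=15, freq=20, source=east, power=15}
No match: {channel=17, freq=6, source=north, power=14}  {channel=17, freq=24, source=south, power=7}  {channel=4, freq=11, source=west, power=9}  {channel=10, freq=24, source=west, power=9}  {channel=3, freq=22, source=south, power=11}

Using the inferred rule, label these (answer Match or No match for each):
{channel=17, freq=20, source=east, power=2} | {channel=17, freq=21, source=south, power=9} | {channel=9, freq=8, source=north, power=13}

The simplest hypothesis consistent with all the labels is: source is east.

Match, No match, No match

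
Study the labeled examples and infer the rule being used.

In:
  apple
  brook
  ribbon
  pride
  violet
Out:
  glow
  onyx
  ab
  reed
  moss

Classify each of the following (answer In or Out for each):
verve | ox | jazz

Every 'In' example satisfies: length ≥ 5. None of the 'Out' examples do.
verve: In (length 5). ox: Out (length 2). jazz: Out (length 4).

In, Out, Out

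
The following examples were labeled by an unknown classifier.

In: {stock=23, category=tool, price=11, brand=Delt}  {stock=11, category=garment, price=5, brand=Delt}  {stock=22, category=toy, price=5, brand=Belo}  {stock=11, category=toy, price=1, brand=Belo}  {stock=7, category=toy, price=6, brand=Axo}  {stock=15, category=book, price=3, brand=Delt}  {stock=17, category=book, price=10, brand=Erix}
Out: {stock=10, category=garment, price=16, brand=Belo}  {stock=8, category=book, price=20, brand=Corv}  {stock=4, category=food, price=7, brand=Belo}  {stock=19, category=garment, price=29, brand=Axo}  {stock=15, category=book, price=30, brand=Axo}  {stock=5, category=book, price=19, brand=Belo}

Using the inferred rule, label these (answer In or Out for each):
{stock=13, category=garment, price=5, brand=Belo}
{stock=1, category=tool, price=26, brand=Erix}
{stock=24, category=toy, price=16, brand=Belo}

Every 'In' example satisfies: price ≤ 11 AND stock ≥ 5. None of the 'Out' examples do.

In, Out, Out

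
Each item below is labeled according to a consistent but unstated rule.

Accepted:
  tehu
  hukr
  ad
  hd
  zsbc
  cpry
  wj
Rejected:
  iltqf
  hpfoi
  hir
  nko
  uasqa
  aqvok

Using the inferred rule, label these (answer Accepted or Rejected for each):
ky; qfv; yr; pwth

Accepted, Rejected, Accepted, Accepted

The common property of the 'Accepted' items is: even length. No 'Rejected' item has it.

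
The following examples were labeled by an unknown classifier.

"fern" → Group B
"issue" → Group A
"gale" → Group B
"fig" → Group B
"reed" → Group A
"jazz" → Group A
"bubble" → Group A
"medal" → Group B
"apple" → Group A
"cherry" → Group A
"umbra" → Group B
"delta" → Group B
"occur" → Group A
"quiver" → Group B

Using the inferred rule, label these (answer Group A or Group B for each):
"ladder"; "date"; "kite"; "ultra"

A rule that fits every label: has a double letter — true of each 'Group A' example, false of each 'Group B' one.

Group A, Group B, Group B, Group B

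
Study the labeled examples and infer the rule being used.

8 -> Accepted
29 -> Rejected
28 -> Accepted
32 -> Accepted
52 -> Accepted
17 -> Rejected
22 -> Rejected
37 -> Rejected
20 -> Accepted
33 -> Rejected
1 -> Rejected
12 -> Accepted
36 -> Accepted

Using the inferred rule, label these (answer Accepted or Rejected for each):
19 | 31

The common property of the 'Accepted' items is: multiple of 4. No 'Rejected' item has it.

Rejected, Rejected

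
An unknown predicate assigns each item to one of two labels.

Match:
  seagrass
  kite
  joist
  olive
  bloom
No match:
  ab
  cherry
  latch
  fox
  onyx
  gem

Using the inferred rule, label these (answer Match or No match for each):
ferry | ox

No match, No match

Rule: has ≥ 2 vowels. This holds for each 'Match' example and fails for each 'No match' one.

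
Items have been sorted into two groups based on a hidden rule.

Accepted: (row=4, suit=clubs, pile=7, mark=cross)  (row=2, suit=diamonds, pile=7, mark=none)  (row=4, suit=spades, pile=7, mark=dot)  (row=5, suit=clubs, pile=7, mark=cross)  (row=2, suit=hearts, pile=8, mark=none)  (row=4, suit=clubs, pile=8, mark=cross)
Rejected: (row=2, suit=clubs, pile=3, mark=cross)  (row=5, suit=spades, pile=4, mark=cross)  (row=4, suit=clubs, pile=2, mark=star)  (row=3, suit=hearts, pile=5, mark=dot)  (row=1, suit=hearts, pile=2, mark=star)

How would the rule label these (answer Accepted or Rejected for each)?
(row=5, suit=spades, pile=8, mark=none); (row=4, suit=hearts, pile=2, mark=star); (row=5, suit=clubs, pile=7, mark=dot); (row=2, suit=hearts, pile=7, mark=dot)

Accepted, Rejected, Accepted, Accepted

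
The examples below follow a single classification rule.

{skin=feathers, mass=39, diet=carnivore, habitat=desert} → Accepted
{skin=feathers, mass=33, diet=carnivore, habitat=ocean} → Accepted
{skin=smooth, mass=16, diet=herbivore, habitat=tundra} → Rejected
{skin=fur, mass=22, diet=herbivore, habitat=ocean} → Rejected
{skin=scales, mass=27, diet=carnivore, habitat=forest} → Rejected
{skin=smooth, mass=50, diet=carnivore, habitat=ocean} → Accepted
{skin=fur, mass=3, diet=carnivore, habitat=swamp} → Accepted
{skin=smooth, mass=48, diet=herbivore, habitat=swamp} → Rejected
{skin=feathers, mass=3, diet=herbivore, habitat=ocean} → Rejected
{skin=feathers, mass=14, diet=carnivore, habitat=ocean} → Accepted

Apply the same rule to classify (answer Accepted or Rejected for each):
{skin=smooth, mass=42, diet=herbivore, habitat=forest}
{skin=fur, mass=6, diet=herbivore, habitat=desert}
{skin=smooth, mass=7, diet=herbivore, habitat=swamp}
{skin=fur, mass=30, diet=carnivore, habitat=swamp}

Rejected, Rejected, Rejected, Accepted

Every 'Accepted' example satisfies: diet is carnivore AND mass ≠ 27. None of the 'Rejected' examples do.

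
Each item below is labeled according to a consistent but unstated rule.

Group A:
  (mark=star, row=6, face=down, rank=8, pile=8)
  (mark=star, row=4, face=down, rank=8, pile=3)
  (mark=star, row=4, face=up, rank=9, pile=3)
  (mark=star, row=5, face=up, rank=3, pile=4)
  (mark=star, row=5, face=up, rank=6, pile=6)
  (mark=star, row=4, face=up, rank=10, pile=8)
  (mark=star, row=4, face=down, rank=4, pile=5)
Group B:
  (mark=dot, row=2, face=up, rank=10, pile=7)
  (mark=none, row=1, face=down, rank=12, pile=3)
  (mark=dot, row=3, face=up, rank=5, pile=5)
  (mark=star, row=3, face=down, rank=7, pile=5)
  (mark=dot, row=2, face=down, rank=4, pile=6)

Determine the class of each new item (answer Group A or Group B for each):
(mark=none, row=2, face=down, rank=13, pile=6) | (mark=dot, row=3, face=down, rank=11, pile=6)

Group B, Group B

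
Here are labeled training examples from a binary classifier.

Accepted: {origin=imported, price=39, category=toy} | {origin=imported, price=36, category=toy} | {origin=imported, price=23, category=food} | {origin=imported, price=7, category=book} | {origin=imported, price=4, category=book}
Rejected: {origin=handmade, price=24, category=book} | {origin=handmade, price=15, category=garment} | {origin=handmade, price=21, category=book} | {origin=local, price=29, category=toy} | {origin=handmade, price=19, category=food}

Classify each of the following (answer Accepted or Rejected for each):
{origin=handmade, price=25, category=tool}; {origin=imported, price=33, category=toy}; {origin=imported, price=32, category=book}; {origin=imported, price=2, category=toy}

Every 'Accepted' example satisfies: origin is imported. None of the 'Rejected' examples do.
Rejected: {origin=handmade, price=25, category=tool}, since origin is handmade.
Accepted: {origin=imported, price=33, category=toy}, since origin is imported.
Accepted: {origin=imported, price=32, category=book}, since origin is imported.
Accepted: {origin=imported, price=2, category=toy}, since origin is imported.

Rejected, Accepted, Accepted, Accepted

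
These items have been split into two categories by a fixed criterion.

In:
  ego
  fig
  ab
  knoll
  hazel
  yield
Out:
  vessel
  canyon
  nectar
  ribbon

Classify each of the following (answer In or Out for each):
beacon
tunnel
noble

The common property of the 'In' items is: length ≤ 5. No 'Out' item has it.
beacon — length 6, hence Out.
tunnel — length 6, hence Out.
noble — length 5, hence In.

Out, Out, In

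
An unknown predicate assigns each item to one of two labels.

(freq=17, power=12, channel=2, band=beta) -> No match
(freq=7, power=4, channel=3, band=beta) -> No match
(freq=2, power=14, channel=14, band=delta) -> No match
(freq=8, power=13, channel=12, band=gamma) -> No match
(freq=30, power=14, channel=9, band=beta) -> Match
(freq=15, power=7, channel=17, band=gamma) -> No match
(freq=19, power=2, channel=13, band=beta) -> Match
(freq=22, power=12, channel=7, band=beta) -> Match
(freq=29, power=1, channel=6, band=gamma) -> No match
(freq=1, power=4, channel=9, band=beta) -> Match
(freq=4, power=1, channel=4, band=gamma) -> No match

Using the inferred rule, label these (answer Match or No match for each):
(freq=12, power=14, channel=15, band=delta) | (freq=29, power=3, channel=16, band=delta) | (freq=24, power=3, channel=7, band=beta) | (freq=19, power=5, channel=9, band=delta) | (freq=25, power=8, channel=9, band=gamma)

No match, No match, Match, No match, No match

Rule: band is beta AND channel ≥ 4. This holds for each 'Match' example and fails for each 'No match' one.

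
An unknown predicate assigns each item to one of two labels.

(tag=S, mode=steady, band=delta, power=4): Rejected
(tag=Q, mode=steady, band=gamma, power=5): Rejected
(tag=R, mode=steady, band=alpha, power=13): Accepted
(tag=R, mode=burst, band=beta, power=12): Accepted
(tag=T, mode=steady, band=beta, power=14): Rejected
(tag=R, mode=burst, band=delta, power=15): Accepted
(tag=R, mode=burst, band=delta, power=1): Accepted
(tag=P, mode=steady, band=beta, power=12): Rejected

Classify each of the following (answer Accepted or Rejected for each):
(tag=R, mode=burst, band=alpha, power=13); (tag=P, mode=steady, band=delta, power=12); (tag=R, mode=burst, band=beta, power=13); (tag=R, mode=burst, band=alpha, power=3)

Accepted, Rejected, Accepted, Accepted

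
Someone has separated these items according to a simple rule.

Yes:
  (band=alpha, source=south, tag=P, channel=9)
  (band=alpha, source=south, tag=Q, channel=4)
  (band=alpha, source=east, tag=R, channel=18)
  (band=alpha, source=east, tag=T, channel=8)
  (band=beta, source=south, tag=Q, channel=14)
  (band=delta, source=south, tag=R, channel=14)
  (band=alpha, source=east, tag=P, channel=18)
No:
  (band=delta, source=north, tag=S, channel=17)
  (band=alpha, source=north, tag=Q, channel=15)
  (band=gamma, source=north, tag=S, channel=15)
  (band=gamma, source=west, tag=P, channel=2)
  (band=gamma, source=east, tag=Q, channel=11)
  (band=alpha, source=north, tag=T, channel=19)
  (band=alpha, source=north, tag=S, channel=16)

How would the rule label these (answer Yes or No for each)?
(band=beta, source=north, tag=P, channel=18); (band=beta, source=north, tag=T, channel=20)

No, No

A rule that fits every label: source is not north AND band is not gamma — true of each 'Yes' example, false of each 'No' one.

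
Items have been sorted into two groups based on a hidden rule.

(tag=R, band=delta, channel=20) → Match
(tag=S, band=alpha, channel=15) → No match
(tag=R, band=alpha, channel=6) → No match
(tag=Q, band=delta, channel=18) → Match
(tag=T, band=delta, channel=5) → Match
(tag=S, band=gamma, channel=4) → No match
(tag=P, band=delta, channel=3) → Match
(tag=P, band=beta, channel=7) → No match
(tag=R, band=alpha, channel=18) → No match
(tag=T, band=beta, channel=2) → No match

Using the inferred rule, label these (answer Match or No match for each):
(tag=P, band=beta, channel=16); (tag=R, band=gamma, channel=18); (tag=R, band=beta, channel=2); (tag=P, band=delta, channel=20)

No match, No match, No match, Match

All 'Match' examples share one property — band is delta — and every 'No match' example lacks it.
No match: (tag=P, band=beta, channel=16), since band is beta.
No match: (tag=R, band=gamma, channel=18), since band is gamma.
No match: (tag=R, band=beta, channel=2), since band is beta.
Match: (tag=P, band=delta, channel=20), since band is delta.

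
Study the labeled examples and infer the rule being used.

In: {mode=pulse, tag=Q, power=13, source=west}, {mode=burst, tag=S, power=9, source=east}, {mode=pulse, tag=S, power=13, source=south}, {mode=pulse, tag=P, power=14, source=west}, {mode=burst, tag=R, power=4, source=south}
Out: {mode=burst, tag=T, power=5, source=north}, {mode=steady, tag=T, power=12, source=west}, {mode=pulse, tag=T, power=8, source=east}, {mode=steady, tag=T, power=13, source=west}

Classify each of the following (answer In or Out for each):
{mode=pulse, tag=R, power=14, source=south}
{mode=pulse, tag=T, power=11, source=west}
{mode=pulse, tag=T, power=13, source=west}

'In' ⟺ tag is not T.
{mode=pulse, tag=R, power=14, source=south}: In (tag is R).
{mode=pulse, tag=T, power=11, source=west}: Out (tag is T).
{mode=pulse, tag=T, power=13, source=west}: Out (tag is T).

In, Out, Out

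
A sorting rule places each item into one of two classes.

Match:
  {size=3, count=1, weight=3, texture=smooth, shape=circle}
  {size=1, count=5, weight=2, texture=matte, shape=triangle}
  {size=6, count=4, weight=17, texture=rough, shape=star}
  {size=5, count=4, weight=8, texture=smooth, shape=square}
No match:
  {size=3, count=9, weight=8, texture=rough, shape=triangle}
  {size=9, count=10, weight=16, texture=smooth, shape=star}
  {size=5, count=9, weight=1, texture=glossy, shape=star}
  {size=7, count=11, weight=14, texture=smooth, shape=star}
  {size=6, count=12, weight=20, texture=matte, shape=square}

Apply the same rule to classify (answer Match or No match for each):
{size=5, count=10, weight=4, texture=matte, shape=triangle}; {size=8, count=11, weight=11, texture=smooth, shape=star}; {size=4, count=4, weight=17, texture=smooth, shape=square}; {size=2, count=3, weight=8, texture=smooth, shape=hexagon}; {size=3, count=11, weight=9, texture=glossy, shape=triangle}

No match, No match, Match, Match, No match

The common property of the 'Match' items is: count ≤ 5. No 'No match' item has it.
{size=5, count=10, weight=4, texture=matte, shape=triangle}: No match (count = 10).
{size=8, count=11, weight=11, texture=smooth, shape=star}: No match (count = 11).
{size=4, count=4, weight=17, texture=smooth, shape=square}: Match (count = 4).
{size=2, count=3, weight=8, texture=smooth, shape=hexagon}: Match (count = 3).
{size=3, count=11, weight=9, texture=glossy, shape=triangle}: No match (count = 11).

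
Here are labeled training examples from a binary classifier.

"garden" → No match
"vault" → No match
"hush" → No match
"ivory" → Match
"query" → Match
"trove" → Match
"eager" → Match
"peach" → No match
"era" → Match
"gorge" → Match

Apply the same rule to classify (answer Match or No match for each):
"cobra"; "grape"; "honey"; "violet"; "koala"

One predicate separates the groups cleanly: odd length AND contains 'r'.
"cobra": length 5, has 'r', meets the rule → Match.
"grape": length 5, has 'r', meets the rule → Match.
"honey": length 5, no 'r', doesn't match → No match.
"violet": length 6, no 'r', doesn't match → No match.
"koala": length 5, no 'r', doesn't match → No match.

Match, Match, No match, No match, No match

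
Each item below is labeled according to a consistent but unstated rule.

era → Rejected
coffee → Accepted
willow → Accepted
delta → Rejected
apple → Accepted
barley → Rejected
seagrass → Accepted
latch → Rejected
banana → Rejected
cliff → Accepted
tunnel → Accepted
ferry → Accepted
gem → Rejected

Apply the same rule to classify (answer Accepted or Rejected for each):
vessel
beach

Accepted, Rejected

The pattern is that an item is 'Accepted' exactly when: has a double letter.
vessel → 'ss' doubled → Accepted.
beach → no doubled letter → Rejected.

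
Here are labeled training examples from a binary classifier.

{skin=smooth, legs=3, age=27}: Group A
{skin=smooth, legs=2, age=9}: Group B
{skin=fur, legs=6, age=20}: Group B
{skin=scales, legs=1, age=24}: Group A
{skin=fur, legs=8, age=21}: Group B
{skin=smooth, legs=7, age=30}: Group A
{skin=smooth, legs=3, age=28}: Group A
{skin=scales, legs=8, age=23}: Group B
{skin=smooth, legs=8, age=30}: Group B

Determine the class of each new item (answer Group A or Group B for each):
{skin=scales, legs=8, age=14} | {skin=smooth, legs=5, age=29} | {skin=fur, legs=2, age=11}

Checking candidate rules against both groups, what survives is: legs is odd.
{skin=scales, legs=8, age=14}: legs = 8, doesn't match → Group B. {skin=smooth, legs=5, age=29}: legs = 5, checks out → Group A. {skin=fur, legs=2, age=11}: legs = 2, doesn't match → Group B.

Group B, Group A, Group B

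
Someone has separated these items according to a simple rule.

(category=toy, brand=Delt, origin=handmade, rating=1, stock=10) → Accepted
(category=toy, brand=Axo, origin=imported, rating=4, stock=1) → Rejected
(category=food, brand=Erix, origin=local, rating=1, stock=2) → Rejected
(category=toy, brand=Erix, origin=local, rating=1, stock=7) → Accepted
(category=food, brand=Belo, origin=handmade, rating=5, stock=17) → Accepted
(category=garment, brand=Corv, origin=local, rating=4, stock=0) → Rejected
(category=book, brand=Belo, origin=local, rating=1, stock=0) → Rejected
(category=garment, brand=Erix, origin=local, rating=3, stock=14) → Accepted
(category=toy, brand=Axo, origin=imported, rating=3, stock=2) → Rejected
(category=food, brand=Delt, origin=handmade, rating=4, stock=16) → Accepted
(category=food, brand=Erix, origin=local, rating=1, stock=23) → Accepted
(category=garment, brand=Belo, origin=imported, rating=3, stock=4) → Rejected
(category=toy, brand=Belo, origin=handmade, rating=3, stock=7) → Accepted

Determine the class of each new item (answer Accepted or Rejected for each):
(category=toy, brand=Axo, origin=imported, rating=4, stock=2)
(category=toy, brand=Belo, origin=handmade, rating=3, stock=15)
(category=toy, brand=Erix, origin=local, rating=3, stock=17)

All 'Accepted' examples share one property — stock ≥ 7 — and every 'Rejected' example lacks it.

Rejected, Accepted, Accepted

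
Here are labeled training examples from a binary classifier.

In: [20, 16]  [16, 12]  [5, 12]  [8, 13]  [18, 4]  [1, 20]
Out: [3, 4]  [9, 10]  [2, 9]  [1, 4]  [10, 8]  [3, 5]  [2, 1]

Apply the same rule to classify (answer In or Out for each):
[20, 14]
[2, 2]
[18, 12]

In, Out, In

The common property of the 'In' items is: max ≥ 12. No 'Out' item has it.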